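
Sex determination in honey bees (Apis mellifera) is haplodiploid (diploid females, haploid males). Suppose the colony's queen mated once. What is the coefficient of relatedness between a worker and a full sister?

0.75

Haplodiploid full sisters inherit their father's entire haploid genome identically (contributing 1/2) and on average half of their mother's contribution (1/2 · 1/2 = 1/4); r = 1/2 + 1/4 = 3/4.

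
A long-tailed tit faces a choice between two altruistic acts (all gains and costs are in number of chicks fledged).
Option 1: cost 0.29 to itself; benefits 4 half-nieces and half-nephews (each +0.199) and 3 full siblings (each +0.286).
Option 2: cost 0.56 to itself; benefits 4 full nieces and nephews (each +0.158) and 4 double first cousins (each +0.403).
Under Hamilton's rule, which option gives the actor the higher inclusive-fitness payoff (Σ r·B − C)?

Option 1: r to a half-niece or half-nephew = 0.125.
Option 1: r to a full sibling = 0.5.
Option 1: Σ r·B − C = (4·0.125·0.199 + 3·0.5·0.286) − 0.29 = 0.2385.
Option 2: r to a full niece or nephew = 0.25.
Option 2: r to a double first cousin = 0.25.
Option 2: Σ r·B − C = (4·0.25·0.158 + 4·0.25·0.403) − 0.56 = 0.001.
Option 1 has the higher net inclusive-fitness payoff.

Option 1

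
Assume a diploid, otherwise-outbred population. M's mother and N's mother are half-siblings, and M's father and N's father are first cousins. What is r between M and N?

0.09375

Relatedness sums over independent paths through distinct common ancestors.
M and N are related in two ways: half first cousins through their mothers (r = 1/16) and second cousins through their fathers (r = 1/32).
r = 1/16 + 1/32 = 0.09375.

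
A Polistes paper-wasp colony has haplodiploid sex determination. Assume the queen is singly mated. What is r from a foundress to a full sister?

Haplodiploid full sisters inherit their father's entire haploid genome identically (contributing 1/2) and on average half of their mother's contribution (1/2 · 1/2 = 1/4); r = 1/2 + 1/4 = 3/4.

0.75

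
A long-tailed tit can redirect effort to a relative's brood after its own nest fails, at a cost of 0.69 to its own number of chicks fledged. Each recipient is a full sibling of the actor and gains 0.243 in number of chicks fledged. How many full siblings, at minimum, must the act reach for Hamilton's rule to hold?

6

r to a full sibling = 0.5 (full sibs share both parents — two paths of length 2: r = 2·(1/2)^2 = 1/2).
Hamilton's rule: n·r·B > C  ⇒  n > C/(r·B) = 0.69/(0.5·0.243) = 5.679.
The smallest integer exceeding 5.679 is 6.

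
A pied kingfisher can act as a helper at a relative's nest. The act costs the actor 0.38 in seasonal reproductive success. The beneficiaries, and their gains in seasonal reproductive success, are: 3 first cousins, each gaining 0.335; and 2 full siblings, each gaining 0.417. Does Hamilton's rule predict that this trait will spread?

Yes

Hamilton's rule: the trait is favored when the sum of r·B over every recipient exceeds the actor's cost C.
r to a first cousin = 0.125 (first cousins share one grandparent pair — two paths of length 4: r = 2·(1/2)^4 = 1/8).
r to a full sibling = 1/2 (full sibs share both parents — two paths of length 2: r = 2·(1/2)^2 = 1/2).
Summing one r·B term per recipient: 3·0.125·0.335 + 2·0.5·0.417 = 0.542625.
0.542625 > 0.38: the indirect benefit exceeds the cost.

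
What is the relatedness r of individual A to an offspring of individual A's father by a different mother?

0.25

Each parent–offspring link contributes a factor of 1/2, and independent paths through distinct common ancestors add.
Half-sibs share one parent — one path of length 2: r = (1/2)^2 = 1/4.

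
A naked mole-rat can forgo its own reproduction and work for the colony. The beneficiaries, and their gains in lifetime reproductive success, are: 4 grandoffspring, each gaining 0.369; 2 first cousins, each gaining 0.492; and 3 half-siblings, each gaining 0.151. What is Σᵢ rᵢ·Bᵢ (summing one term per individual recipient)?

0.60525

r to a grandoffspring = 1/4 (two parent–offspring links: r = (1/2)^2 = 1/4).
r to a first cousin = 1/8 (first cousins share one grandparent pair — two paths of length 4: r = 2·(1/2)^4 = 1/8).
r to a half-sibling = 1/4 (half-sibs share one parent — one path of length 2: r = (1/2)^2 = 1/4).
Summing one r·B term per recipient: 4·0.25·0.369 + 2·0.125·0.492 + 3·0.25·0.151 = 0.60525.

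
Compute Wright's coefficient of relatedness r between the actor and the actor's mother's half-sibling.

0.125

Each parent–offspring link contributes a factor of 1/2, and independent paths through distinct common ancestors add.
Half-aunt/uncle↔niece/nephew: one path of length 3: r = (1/2)^3 = 1/8.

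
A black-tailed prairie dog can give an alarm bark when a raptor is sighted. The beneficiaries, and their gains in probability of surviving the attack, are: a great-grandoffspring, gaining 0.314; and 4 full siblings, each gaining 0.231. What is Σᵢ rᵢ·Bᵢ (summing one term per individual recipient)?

r to a great-grandoffspring = 1/8 (three parent–offspring links: r = (1/2)^3 = 1/8).
r to a full sibling = 0.5 (full sibs share both parents — two paths of length 2: r = 2·(1/2)^2 = 1/2).
Summing one r·B term per recipient: 1·0.125·0.314 + 4·0.5·0.231 = 0.50125.

0.50125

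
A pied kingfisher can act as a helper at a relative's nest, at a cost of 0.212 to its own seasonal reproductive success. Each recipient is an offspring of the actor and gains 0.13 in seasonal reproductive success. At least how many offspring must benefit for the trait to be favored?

4

r to an offspring = 0.5 (one parent–offspring link: r = (1/2)^1 = 1/2).
Hamilton's rule: n·r·B > C  ⇒  n > C/(r·B) = 0.212/(0.5·0.13) = 3.262.
The smallest integer exceeding 3.262 is 4.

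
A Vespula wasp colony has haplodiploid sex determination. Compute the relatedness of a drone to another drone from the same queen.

0.5

Haploid brothers each carry a random half of the queen's diploid genome, so on average they share half: r = 1/2.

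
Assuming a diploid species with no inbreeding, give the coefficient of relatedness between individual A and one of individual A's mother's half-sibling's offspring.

Each parent–offspring link contributes a factor of 1/2, and independent paths through distinct common ancestors add.
Half first cousins share one grandparent — one path of length 4: r = (1/2)^4 = 1/16.

0.0625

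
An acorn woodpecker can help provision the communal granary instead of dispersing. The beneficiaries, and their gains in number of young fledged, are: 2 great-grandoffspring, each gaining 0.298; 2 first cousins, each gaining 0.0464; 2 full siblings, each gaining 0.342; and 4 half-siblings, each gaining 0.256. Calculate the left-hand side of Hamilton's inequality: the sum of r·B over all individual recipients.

r to a great-grandoffspring = 0.125 (three parent–offspring links: r = (1/2)^3 = 1/8).
r to a first cousin = 0.125 (first cousins share one grandparent pair — two paths of length 4: r = 2·(1/2)^4 = 1/8).
r to a full sibling = 1/2 (full sibs share both parents — two paths of length 2: r = 2·(1/2)^2 = 1/2).
r to a half-sibling = 1/4 (half-sibs share one parent — one path of length 2: r = (1/2)^2 = 1/4).
Summing one r·B term per recipient: 2·0.125·0.298 + 2·0.125·0.0464 + 2·0.5·0.342 + 4·0.25·0.256 = 0.6841.

0.6841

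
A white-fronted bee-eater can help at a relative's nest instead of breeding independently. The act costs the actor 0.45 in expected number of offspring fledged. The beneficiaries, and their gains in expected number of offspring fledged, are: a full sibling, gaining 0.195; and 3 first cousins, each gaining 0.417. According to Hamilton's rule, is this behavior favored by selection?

No

Hamilton's rule: the trait is favored when the sum of r·B over every recipient exceeds the actor's cost C.
r to a full sibling = 0.5 (full sibs share both parents — two paths of length 2: r = 2·(1/2)^2 = 1/2).
r to a first cousin = 1/8 (first cousins share one grandparent pair — two paths of length 4: r = 2·(1/2)^4 = 1/8).
Summing one r·B term per recipient: 1·0.5·0.195 + 3·0.125·0.417 = 0.253875.
0.253875 < 0.45: the indirect benefit is less than the cost.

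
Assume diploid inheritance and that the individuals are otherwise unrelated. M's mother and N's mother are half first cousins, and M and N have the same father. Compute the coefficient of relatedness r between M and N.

Independent pedigree routes through distinct common ancestors add.
M and N are related in two ways: half second cousins through their mothers (r = 1/64) and half-sibs through their shared father (r = 1/4).
r = 1/64 + 1/4 = 17/64 = 0.265625.

0.265625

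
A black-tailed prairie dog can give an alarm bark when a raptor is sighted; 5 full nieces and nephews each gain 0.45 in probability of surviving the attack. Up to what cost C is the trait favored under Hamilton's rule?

r to a full niece or nephew = 1/4 (full aunt/uncle↔niece/nephew: two paths of length 3 through the shared grandparent pair: r = 2·(1/2)^3 = 1/4).
Hamilton's rule: n·r·B > C, so the trait is favored while C < n·r·B = 5·0.25·0.45 = 0.5625.

0.5625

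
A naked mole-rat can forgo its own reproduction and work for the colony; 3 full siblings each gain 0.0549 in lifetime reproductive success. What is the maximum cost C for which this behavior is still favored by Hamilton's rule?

r to a full sibling = 1/2 (full sibs share both parents — two paths of length 2: r = 2·(1/2)^2 = 1/2).
Hamilton's rule: n·r·B > C, so the trait is favored while C < n·r·B = 3·0.5·0.0549 = 0.08235.

0.08235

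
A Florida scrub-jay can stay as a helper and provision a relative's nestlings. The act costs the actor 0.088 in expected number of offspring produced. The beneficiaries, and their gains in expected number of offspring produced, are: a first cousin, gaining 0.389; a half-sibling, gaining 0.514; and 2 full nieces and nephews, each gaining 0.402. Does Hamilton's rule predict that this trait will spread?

Hamilton's rule: the trait is favored when the sum of r·B over every recipient exceeds the actor's cost C.
r to a first cousin = 0.125 (first cousins share one grandparent pair — two paths of length 4: r = 2·(1/2)^4 = 1/8).
r to a half-sibling = 0.25 (half-sibs share one parent — one path of length 2: r = (1/2)^2 = 1/4).
r to a full niece or nephew = 1/4 (full aunt/uncle↔niece/nephew: two paths of length 3 through the shared grandparent pair: r = 2·(1/2)^3 = 1/4).
Summing one r·B term per recipient: 1·0.125·0.389 + 1·0.25·0.514 + 2·0.25·0.402 = 0.378125.
0.378125 > 0.088: the indirect benefit exceeds the cost.

Yes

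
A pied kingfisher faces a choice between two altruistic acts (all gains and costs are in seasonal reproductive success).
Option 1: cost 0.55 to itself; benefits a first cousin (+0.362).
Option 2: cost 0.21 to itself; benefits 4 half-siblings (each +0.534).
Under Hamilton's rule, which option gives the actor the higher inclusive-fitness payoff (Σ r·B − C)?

Option 2

Option 1: r to a first cousin = 0.125.
Option 1: Σ r·B − C = (1·0.125·0.362) − 0.55 = -0.50475.
Option 2: r to a half-sibling = 0.25.
Option 2: Σ r·B − C = (4·0.25·0.534) − 0.21 = 0.324.
Option 2 has the higher net inclusive-fitness payoff.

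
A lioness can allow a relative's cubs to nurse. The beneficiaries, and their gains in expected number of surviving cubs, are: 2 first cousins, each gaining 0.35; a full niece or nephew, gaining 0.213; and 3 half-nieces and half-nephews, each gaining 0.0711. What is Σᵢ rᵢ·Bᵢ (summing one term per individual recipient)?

0.1674125

r to a first cousin = 0.125 (first cousins share one grandparent pair — two paths of length 4: r = 2·(1/2)^4 = 1/8).
r to a full niece or nephew = 0.25 (full aunt/uncle↔niece/nephew: two paths of length 3 through the shared grandparent pair: r = 2·(1/2)^3 = 1/4).
r to a half-niece or half-nephew = 1/8 (half-aunt/uncle↔niece/nephew: one path of length 3: r = (1/2)^3 = 1/8).
Summing one r·B term per recipient: 2·0.125·0.35 + 1·0.25·0.213 + 3·0.125·0.0711 = 0.1674125.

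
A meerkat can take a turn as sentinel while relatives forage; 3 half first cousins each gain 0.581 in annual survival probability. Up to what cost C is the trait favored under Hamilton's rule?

0.1089375

r to a half first cousin = 1/16 (half first cousins share one grandparent — one path of length 4: r = (1/2)^4 = 1/16).
Hamilton's rule: n·r·B > C, so the trait is favored while C < n·r·B = 3·0.0625·0.581 = 0.1089375.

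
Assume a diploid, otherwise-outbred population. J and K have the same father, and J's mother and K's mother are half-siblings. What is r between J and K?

0.3125

Independent pedigree routes through distinct common ancestors add.
J and K are related in two ways: half-sibs through their shared father (r = 1/4) and half first cousins through their mothers (r = 1/16).
r = 1/4 + 1/16 = 0.3125.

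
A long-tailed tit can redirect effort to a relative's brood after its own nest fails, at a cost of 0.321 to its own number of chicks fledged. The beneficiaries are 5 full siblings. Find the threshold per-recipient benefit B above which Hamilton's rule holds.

0.1284

r to a full sibling = 1/2 (full sibs share both parents — two paths of length 2: r = 2·(1/2)^2 = 1/2).
Hamilton's rule with n recipients of equal r: n·r·B > C, so B > C/(n·r) = 0.321/(5·0.5) = 0.1284.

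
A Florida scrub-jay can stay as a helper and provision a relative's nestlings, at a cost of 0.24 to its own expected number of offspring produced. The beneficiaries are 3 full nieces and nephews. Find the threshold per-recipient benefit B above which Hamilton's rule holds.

r to a full niece or nephew = 1/4 (full aunt/uncle↔niece/nephew: two paths of length 3 through the shared grandparent pair: r = 2·(1/2)^3 = 1/4).
Hamilton's rule with n recipients of equal r: n·r·B > C, so B > C/(n·r) = 0.24/(3·0.25) = 0.32.

0.32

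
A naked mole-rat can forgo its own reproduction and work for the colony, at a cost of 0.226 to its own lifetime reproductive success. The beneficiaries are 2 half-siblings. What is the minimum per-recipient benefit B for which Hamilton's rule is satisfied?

0.452

r to a half-sibling = 1/4 (half-sibs share one parent — one path of length 2: r = (1/2)^2 = 1/4).
Hamilton's rule with n recipients of equal r: n·r·B > C, so B > C/(n·r) = 0.226/(2·0.25) = 0.452.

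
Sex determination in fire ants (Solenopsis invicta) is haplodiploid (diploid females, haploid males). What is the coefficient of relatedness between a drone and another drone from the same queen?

0.5

Haploid brothers each carry a random half of the queen's diploid genome, so on average they share half: r = 1/2.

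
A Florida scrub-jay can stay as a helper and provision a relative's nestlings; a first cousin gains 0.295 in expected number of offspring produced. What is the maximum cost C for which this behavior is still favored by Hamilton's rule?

r to a first cousin = 1/8 (first cousins share one grandparent pair — two paths of length 4: r = 2·(1/2)^4 = 1/8).
Hamilton's rule: n·r·B > C, so the trait is favored while C < n·r·B = 1·0.125·0.295 = 0.036875.

0.036875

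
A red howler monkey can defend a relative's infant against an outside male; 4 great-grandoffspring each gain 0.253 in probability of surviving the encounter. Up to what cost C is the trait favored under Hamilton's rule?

0.1265

r to a great-grandoffspring = 1/8 (three parent–offspring links: r = (1/2)^3 = 1/8).
Hamilton's rule: n·r·B > C, so the trait is favored while C < n·r·B = 4·0.125·0.253 = 0.1265.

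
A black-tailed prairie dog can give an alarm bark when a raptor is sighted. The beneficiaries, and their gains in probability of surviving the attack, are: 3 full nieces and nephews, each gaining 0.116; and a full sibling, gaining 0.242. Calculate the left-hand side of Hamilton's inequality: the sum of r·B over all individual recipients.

r to a full niece or nephew = 1/4 (full aunt/uncle↔niece/nephew: two paths of length 3 through the shared grandparent pair: r = 2·(1/2)^3 = 1/4).
r to a full sibling = 1/2 (full sibs share both parents — two paths of length 2: r = 2·(1/2)^2 = 1/2).
Summing one r·B term per recipient: 3·0.25·0.116 + 1·0.5·0.242 = 0.208.

0.208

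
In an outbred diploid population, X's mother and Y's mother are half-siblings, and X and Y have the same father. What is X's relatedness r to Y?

0.3125

Wright's path rule: contributions from independent ancestry routes add.
X and Y are related in two ways: half first cousins through their mothers (r = 1/16) and half-sibs through their shared father (r = 1/4).
r = 1/16 + 1/4 = 5/16 = 0.3125.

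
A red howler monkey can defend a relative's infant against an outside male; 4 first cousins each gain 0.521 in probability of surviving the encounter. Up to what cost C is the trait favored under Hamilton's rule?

r to a first cousin = 1/8 (first cousins share one grandparent pair — two paths of length 4: r = 2·(1/2)^4 = 1/8).
Hamilton's rule: n·r·B > C, so the trait is favored while C < n·r·B = 4·0.125·0.521 = 0.2605.

0.2605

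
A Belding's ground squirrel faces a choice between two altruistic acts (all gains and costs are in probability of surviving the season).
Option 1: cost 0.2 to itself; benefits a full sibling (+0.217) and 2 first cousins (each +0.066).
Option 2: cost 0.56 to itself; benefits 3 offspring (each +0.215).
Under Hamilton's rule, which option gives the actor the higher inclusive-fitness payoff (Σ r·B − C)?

Option 1

Option 1: r to a full sibling = 0.5.
Option 1: r to a first cousin = 0.125.
Option 1: Σ r·B − C = (1·0.5·0.217 + 2·0.125·0.066) − 0.2 = -0.075.
Option 2: r to an offspring = 0.5.
Option 2: Σ r·B − C = (3·0.5·0.215) − 0.56 = -0.2375.
Option 1 has the higher net inclusive-fitness payoff.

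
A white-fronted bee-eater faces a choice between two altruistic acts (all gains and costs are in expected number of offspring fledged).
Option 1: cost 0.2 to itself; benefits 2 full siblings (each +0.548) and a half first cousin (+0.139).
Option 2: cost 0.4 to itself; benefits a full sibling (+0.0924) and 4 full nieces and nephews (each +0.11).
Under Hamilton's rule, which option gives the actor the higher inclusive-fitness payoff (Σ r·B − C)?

Option 1: r to a full sibling = 0.5.
Option 1: r to a half first cousin = 0.0625.
Option 1: Σ r·B − C = (2·0.5·0.548 + 1·0.0625·0.139) − 0.2 = 0.3566875.
Option 2: r to a full sibling = 0.5.
Option 2: r to a full niece or nephew = 0.25.
Option 2: Σ r·B − C = (1·0.5·0.0924 + 4·0.25·0.11) − 0.4 = -0.2438.
Option 1 has the higher net inclusive-fitness payoff.

Option 1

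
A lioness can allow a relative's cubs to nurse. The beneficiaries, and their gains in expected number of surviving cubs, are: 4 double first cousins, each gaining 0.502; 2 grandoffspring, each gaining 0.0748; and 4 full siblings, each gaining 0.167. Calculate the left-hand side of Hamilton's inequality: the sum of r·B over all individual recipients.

r to a double first cousin = 0.25 (double first cousins share both grandparent pairs — four paths of length 4: r = 4·(1/2)^4 = 1/4).
r to a grandoffspring = 0.25 (two parent–offspring links: r = (1/2)^2 = 1/4).
r to a full sibling = 1/2 (full sibs share both parents — two paths of length 2: r = 2·(1/2)^2 = 1/2).
Summing one r·B term per recipient: 4·0.25·0.502 + 2·0.25·0.0748 + 4·0.5·0.167 = 0.8734.

0.8734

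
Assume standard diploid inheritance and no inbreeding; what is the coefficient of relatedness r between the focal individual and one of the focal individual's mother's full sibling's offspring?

Each parent–offspring link contributes a factor of 1/2, and independent paths through distinct common ancestors add.
First cousins share one grandparent pair — two paths of length 4: r = 2·(1/2)^4 = 1/8.

0.125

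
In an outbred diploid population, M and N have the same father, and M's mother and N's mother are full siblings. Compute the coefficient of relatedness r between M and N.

0.375

Wright's path rule: contributions from independent ancestry routes add.
M and N are related in two ways: half-sibs through their shared father (r = 1/4) and first cousins through their mothers (r = 1/8).
r = 1/4 + 1/8 = 0.375.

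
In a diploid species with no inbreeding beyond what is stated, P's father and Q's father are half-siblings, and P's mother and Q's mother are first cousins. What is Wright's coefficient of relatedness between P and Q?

0.09375

Independent pedigree routes through distinct common ancestors add.
P and Q are related in two ways: half first cousins through their fathers (r = 1/16) and second cousins through their mothers (r = 1/32).
r = 1/16 + 1/32 = 0.09375.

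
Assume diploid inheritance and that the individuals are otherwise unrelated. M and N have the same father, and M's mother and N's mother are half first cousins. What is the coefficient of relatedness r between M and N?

0.265625

Relatedness sums over independent paths through distinct common ancestors.
M and N are related in two ways: half-sibs through their shared father (r = 1/4) and half second cousins through their mothers (r = 1/64).
r = 1/4 + 1/64 = 17/64 = 0.265625.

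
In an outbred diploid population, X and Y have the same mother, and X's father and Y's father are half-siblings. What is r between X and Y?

0.3125

Relatedness sums over independent paths through distinct common ancestors.
X and Y are related in two ways: half-sibs through their shared mother (r = 1/4) and half first cousins through their fathers (r = 1/16).
r = 1/4 + 1/16 = 5/16 = 0.3125.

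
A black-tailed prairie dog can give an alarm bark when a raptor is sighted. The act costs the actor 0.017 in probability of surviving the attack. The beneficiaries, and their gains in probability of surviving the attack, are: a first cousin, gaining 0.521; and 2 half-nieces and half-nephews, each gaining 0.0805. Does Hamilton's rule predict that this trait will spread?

Yes

Hamilton's rule: the trait is favored when the sum of r·B over every recipient exceeds the actor's cost C.
r to a first cousin = 1/8 (first cousins share one grandparent pair — two paths of length 4: r = 2·(1/2)^4 = 1/8).
r to a half-niece or half-nephew = 0.125 (half-aunt/uncle↔niece/nephew: one path of length 3: r = (1/2)^3 = 1/8).
Summing one r·B term per recipient: 1·0.125·0.521 + 2·0.125·0.0805 = 0.08525.
0.08525 > 0.017: the indirect benefit exceeds the cost.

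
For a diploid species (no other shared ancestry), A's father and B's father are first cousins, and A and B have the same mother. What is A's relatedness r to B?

0.28125

Independent pedigree routes through distinct common ancestors add.
A and B are related in two ways: second cousins through their fathers (r = 1/32) and half-sibs through their shared mother (r = 1/4).
r = 1/32 + 1/4 = 0.28125.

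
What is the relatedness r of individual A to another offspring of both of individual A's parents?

0.5

Each parent–offspring link contributes a factor of 1/2, and independent paths through distinct common ancestors add.
Full sibs share both parents — two paths of length 2: r = 2·(1/2)^2 = 1/2.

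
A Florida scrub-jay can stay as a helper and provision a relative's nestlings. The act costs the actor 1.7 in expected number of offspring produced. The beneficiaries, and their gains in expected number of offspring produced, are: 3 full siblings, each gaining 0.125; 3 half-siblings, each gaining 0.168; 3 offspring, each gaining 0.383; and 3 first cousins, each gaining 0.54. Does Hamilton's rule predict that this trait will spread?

Hamilton's rule: the trait is favored when the sum of r·B over every recipient exceeds the actor's cost C.
r to a full sibling = 1/2 (full sibs share both parents — two paths of length 2: r = 2·(1/2)^2 = 1/2).
r to a half-sibling = 0.25 (half-sibs share one parent — one path of length 2: r = (1/2)^2 = 1/4).
r to an offspring = 0.5 (one parent–offspring link: r = (1/2)^1 = 1/2).
r to a first cousin = 0.125 (first cousins share one grandparent pair — two paths of length 4: r = 2·(1/2)^4 = 1/8).
Summing one r·B term per recipient: 3·0.5·0.125 + 3·0.25·0.168 + 3·0.5·0.383 + 3·0.125·0.54 = 1.0905.
1.0905 < 1.7: the indirect benefit is less than the cost.

No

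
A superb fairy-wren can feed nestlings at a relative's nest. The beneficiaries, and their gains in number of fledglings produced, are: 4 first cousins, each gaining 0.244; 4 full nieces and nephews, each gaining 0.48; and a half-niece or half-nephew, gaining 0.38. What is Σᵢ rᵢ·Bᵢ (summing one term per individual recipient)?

r to a first cousin = 0.125 (first cousins share one grandparent pair — two paths of length 4: r = 2·(1/2)^4 = 1/8).
r to a full niece or nephew = 1/4 (full aunt/uncle↔niece/nephew: two paths of length 3 through the shared grandparent pair: r = 2·(1/2)^3 = 1/4).
r to a half-niece or half-nephew = 0.125 (half-aunt/uncle↔niece/nephew: one path of length 3: r = (1/2)^3 = 1/8).
Summing one r·B term per recipient: 4·0.125·0.244 + 4·0.25·0.48 + 1·0.125·0.38 = 0.6495.

0.6495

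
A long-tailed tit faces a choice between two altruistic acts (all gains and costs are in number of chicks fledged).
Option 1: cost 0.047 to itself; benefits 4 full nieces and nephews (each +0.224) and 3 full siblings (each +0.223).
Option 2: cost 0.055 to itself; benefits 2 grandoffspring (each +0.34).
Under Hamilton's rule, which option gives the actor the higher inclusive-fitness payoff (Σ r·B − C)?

Option 1: r to a full niece or nephew = 0.25.
Option 1: r to a full sibling = 0.5.
Option 1: Σ r·B − C = (4·0.25·0.224 + 3·0.5·0.223) − 0.047 = 0.5115.
Option 2: r to a grandoffspring = 0.25.
Option 2: Σ r·B − C = (2·0.25·0.34) − 0.055 = 0.115.
Option 1 has the higher net inclusive-fitness payoff.

Option 1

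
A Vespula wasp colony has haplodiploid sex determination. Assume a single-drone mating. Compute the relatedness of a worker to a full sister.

0.75

Haplodiploid full sisters inherit their father's entire haploid genome identically (contributing 1/2) and on average half of their mother's contribution (1/2 · 1/2 = 1/4); r = 1/2 + 1/4 = 3/4.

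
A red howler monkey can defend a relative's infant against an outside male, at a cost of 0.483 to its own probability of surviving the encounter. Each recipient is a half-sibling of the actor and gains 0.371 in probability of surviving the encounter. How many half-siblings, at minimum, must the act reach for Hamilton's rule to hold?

6

r to a half-sibling = 1/4 (half-sibs share one parent — one path of length 2: r = (1/2)^2 = 1/4).
Hamilton's rule: n·r·B > C  ⇒  n > C/(r·B) = 0.483/(0.25·0.371) = 5.208.
The smallest integer exceeding 5.208 is 6.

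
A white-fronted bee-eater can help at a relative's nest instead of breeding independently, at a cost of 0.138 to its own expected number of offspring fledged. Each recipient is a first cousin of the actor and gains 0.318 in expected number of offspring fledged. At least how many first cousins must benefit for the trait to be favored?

r to a first cousin = 1/8 (first cousins share one grandparent pair — two paths of length 4: r = 2·(1/2)^4 = 1/8).
Hamilton's rule: n·r·B > C  ⇒  n > C/(r·B) = 0.138/(0.125·0.318) = 3.472.
The smallest integer exceeding 3.472 is 4.

4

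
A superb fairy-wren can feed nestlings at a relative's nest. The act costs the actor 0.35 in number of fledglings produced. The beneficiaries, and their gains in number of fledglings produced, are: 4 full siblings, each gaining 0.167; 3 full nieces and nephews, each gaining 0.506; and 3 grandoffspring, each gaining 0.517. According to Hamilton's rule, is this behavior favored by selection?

Hamilton's rule: the trait is favored when the sum of r·B over every recipient exceeds the actor's cost C.
r to a full sibling = 0.5 (full sibs share both parents — two paths of length 2: r = 2·(1/2)^2 = 1/2).
r to a full niece or nephew = 0.25 (full aunt/uncle↔niece/nephew: two paths of length 3 through the shared grandparent pair: r = 2·(1/2)^3 = 1/4).
r to a grandoffspring = 1/4 (two parent–offspring links: r = (1/2)^2 = 1/4).
Summing one r·B term per recipient: 4·0.5·0.167 + 3·0.25·0.506 + 3·0.25·0.517 = 1.10125.
1.10125 > 0.35: the indirect benefit exceeds the cost.

Yes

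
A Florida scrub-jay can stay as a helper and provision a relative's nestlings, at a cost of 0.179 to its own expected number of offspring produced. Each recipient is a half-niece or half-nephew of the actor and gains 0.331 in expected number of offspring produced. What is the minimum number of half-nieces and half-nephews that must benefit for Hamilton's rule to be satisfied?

5

r to a half-niece or half-nephew = 1/8 (half-aunt/uncle↔niece/nephew: one path of length 3: r = (1/2)^3 = 1/8).
Hamilton's rule: n·r·B > C  ⇒  n > C/(r·B) = 0.179/(0.125·0.331) = 4.326.
The smallest integer exceeding 4.326 is 5.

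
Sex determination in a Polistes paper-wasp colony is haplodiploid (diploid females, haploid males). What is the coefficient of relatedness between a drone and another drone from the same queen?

Haploid brothers each carry a random half of the queen's diploid genome, so on average they share half: r = 1/2.

0.5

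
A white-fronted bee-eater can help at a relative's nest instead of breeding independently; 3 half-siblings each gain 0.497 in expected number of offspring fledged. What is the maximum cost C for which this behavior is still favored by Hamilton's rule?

r to a half-sibling = 1/4 (half-sibs share one parent — one path of length 2: r = (1/2)^2 = 1/4).
Hamilton's rule: n·r·B > C, so the trait is favored while C < n·r·B = 3·0.25·0.497 = 0.37275.

0.37275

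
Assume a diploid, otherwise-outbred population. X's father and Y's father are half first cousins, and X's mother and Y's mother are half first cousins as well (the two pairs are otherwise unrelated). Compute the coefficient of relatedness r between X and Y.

0.03125

Independent pedigree routes through distinct common ancestors add.
X and Y are related in two ways: half second cousins through their fathers (r = 1/64) and half second cousins through their mothers (r = 1/64).
r = 1/64 + 1/64 = 1/32 = 0.03125.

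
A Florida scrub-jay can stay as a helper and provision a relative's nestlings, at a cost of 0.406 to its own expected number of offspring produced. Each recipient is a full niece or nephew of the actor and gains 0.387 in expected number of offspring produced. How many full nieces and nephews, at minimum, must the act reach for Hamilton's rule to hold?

r to a full niece or nephew = 0.25 (full aunt/uncle↔niece/nephew: two paths of length 3 through the shared grandparent pair: r = 2·(1/2)^3 = 1/4).
Hamilton's rule: n·r·B > C  ⇒  n > C/(r·B) = 0.406/(0.25·0.387) = 4.196.
The smallest integer exceeding 4.196 is 5.

5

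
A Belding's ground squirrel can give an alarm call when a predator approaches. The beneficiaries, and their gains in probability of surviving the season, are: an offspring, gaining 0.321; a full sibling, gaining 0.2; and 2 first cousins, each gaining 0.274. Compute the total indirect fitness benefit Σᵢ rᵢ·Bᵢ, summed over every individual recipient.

0.329

r to an offspring = 1/2 (one parent–offspring link: r = (1/2)^1 = 1/2).
r to a full sibling = 1/2 (full sibs share both parents — two paths of length 2: r = 2·(1/2)^2 = 1/2).
r to a first cousin = 1/8 (first cousins share one grandparent pair — two paths of length 4: r = 2·(1/2)^4 = 1/8).
Summing one r·B term per recipient: 1·0.5·0.321 + 1·0.5·0.2 + 2·0.125·0.274 = 0.329.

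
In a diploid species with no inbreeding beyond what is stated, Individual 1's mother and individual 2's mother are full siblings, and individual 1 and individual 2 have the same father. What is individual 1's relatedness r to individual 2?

With two independent routes of shared ancestry, r is the sum of the two contributions.
Individual 1 and individual 2 are related in two ways: first cousins through their mothers (r = 1/8) and half-sibs through their shared father (r = 1/4).
r = 1/8 + 1/4 = 0.375.

0.375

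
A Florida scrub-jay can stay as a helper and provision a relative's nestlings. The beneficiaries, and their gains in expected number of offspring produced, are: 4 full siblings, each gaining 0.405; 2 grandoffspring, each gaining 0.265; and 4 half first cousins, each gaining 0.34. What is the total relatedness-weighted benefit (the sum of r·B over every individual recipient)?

1.0275

r to a full sibling = 1/2 (full sibs share both parents — two paths of length 2: r = 2·(1/2)^2 = 1/2).
r to a grandoffspring = 1/4 (two parent–offspring links: r = (1/2)^2 = 1/4).
r to a half first cousin = 1/16 (half first cousins share one grandparent — one path of length 4: r = (1/2)^4 = 1/16).
Summing one r·B term per recipient: 4·0.5·0.405 + 2·0.25·0.265 + 4·0.0625·0.34 = 1.0275.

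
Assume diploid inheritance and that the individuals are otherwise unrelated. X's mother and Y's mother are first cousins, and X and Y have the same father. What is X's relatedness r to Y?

Independent pedigree routes through distinct common ancestors add.
X and Y are related in two ways: second cousins through their mothers (r = 1/32) and half-sibs through their shared father (r = 1/4).
r = 1/32 + 1/4 = 9/32 = 0.28125.

0.28125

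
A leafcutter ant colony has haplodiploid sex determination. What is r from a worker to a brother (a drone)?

0.25

Her haploid brother carries none of their father's genes and a random half of their mother's genome; that half matches the maternal half of her own genome with probability 1/2: r = 1/2 · 1/2 = 1/4.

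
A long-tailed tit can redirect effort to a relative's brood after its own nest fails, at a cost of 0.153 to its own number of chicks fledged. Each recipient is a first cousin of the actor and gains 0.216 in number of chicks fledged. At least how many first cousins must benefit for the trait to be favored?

6

r to a first cousin = 1/8 (first cousins share one grandparent pair — two paths of length 4: r = 2·(1/2)^4 = 1/8).
Hamilton's rule: n·r·B > C  ⇒  n > C/(r·B) = 0.153/(0.125·0.216) = 5.667.
The smallest integer exceeding 5.667 is 6.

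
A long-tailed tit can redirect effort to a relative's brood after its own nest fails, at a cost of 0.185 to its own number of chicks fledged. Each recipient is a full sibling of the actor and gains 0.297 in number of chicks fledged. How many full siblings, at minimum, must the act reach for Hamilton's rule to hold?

r to a full sibling = 0.5 (full sibs share both parents — two paths of length 2: r = 2·(1/2)^2 = 1/2).
Hamilton's rule: n·r·B > C  ⇒  n > C/(r·B) = 0.185/(0.5·0.297) = 1.246.
The smallest integer exceeding 1.246 is 2.

2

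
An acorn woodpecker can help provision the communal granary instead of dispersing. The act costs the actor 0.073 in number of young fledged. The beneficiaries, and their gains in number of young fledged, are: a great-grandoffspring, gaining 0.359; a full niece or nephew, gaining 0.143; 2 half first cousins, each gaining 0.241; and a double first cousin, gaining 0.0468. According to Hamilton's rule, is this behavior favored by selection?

Hamilton's rule: the trait is favored when the sum of r·B over every recipient exceeds the actor's cost C.
r to a great-grandoffspring = 0.125 (three parent–offspring links: r = (1/2)^3 = 1/8).
r to a full niece or nephew = 0.25 (full aunt/uncle↔niece/nephew: two paths of length 3 through the shared grandparent pair: r = 2·(1/2)^3 = 1/4).
r to a half first cousin = 1/16 (half first cousins share one grandparent — one path of length 4: r = (1/2)^4 = 1/16).
r to a double first cousin = 0.25 (double first cousins share both grandparent pairs — four paths of length 4: r = 4·(1/2)^4 = 1/4).
Summing one r·B term per recipient: 1·0.125·0.359 + 1·0.25·0.143 + 2·0.0625·0.241 + 1·0.25·0.0468 = 0.12245.
0.12245 > 0.073: the indirect benefit exceeds the cost.

Yes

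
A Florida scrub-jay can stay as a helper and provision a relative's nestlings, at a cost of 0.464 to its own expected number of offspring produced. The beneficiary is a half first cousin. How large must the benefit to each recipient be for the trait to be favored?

7.424

r to a half first cousin = 0.0625 (half first cousins share one grandparent — one path of length 4: r = (1/2)^4 = 1/16).
Hamilton's rule with n recipients of equal r: n·r·B > C, so B > C/(n·r) = 0.464/(1·0.0625) = 7.424.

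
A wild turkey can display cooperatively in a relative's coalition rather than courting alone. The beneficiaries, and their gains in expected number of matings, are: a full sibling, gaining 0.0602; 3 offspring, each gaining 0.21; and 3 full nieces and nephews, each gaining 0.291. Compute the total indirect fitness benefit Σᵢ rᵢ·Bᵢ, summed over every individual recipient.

0.56335

r to a full sibling = 1/2 (full sibs share both parents — two paths of length 2: r = 2·(1/2)^2 = 1/2).
r to an offspring = 0.5 (one parent–offspring link: r = (1/2)^1 = 1/2).
r to a full niece or nephew = 1/4 (full aunt/uncle↔niece/nephew: two paths of length 3 through the shared grandparent pair: r = 2·(1/2)^3 = 1/4).
Summing one r·B term per recipient: 1·0.5·0.0602 + 3·0.5·0.21 + 3·0.25·0.291 = 0.56335.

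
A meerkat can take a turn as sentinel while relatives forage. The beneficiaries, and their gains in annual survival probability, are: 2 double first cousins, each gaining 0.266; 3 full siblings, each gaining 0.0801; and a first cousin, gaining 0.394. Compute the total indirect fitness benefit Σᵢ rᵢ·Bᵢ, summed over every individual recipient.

r to a double first cousin = 1/4 (double first cousins share both grandparent pairs — four paths of length 4: r = 4·(1/2)^4 = 1/4).
r to a full sibling = 1/2 (full sibs share both parents — two paths of length 2: r = 2·(1/2)^2 = 1/2).
r to a first cousin = 0.125 (first cousins share one grandparent pair — two paths of length 4: r = 2·(1/2)^4 = 1/8).
Summing one r·B term per recipient: 2·0.25·0.266 + 3·0.5·0.0801 + 1·0.125·0.394 = 0.3024.

0.3024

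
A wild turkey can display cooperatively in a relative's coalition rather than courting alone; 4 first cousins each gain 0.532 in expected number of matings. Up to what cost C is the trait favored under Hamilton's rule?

r to a first cousin = 1/8 (first cousins share one grandparent pair — two paths of length 4: r = 2·(1/2)^4 = 1/8).
Hamilton's rule: n·r·B > C, so the trait is favored while C < n·r·B = 4·0.125·0.532 = 0.266.

0.266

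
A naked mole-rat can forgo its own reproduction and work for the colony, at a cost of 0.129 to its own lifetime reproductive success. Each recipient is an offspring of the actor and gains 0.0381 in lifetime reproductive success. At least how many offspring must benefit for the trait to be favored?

r to an offspring = 0.5 (one parent–offspring link: r = (1/2)^1 = 1/2).
Hamilton's rule: n·r·B > C  ⇒  n > C/(r·B) = 0.129/(0.5·0.0381) = 6.772.
The smallest integer exceeding 6.772 is 7.

7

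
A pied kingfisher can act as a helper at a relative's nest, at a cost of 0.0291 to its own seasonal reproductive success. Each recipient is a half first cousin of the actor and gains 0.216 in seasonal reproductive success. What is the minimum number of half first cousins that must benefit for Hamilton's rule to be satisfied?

r to a half first cousin = 0.0625 (half first cousins share one grandparent — one path of length 4: r = (1/2)^4 = 1/16).
Hamilton's rule: n·r·B > C  ⇒  n > C/(r·B) = 0.0291/(0.0625·0.216) = 2.156.
The smallest integer exceeding 2.156 is 3.

3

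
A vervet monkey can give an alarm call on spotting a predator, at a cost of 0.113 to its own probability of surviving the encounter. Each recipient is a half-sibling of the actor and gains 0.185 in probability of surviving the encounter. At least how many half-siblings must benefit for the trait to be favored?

3

r to a half-sibling = 1/4 (half-sibs share one parent — one path of length 2: r = (1/2)^2 = 1/4).
Hamilton's rule: n·r·B > C  ⇒  n > C/(r·B) = 0.113/(0.25·0.185) = 2.443.
The smallest integer exceeding 2.443 is 3.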